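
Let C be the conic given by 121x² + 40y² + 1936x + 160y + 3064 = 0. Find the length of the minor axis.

121(x² + 16x) + 40(y² + 4y) = -3064
Completing the square gives 121(x + 8)² + 40(y + 2)² = -3064 + 7744 + 160 = 4840.
Dividing both sides by 4840: (x + 8)²/40 + (y + 2)²/121 = 1
Ellipse, center (-8, -2), major axis vertical; a² = 121, b² = 40.
b² = 40 so b = 2√10; the minor axis has length 2b = 4√10.

4√10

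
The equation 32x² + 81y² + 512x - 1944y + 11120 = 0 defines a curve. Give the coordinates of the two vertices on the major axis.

(-17, 12) and (1, 12)

32(x² + 16x) + 81(y² - 24y) = -11120
Complete the square in x and y: 32(x + 8)² + 81(y - 12)² = -11120 + 2048 + 11664 = 2592
Divide through by 2592 to get (x + 8)²/81 + (y - 12)²/32 = 1.
Ellipse, center (-8, 12), major axis horizontal; a² = 81, b² = 32.
a = 9. Vertices at (h ± a, k).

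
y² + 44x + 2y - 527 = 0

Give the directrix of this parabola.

x = 23

Only y is squared. Complete the square in y: (y + 1)² = -44(x - 12).
Vertex (12, -1); 4p = -44 so p = -11. Opens left.
Directrix is the vertical line x = h − p = 12 − (-11) = 23.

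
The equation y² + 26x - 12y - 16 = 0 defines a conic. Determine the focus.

Only y is squared. Complete the square in y: (y - 6)² = -26(x - 2).
Vertex (2, 6); 4p = -26 so p = -13/2. Opens left.
Focus is p units from the vertex along the axis: (h + p, k).

(-9/2, 6)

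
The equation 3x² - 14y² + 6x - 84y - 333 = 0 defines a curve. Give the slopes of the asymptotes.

√42/14 and -√42/14

Group the x- and y-terms: 3(x² + 2x) -14(y² + 6y) = 333
Complete the square in x and y: 3(x + 1)² -14(y + 3)² = 333 + 3 - 126 = 210
Divide by 210: (x + 1)²/70 - (y + 3)²/15 = 1
Hyperbola, center (-1, -3), transverse axis horizontal; a² = 70, b² = 15.
For a horizontal hyperbola the asymptotes have slope ±b/a.
Here that is ±√15/√70 = ±√42/14.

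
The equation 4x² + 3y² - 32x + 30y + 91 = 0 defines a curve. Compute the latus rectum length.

Rearranging, 4(x² - 8x) + 3(y² + 10y) = -91.
Completing the square gives 4(x - 4)² + 3(y + 5)² = -91 + 64 + 75 = 48.
Divide by 48: (x - 4)²/12 + (y + 5)²/16 = 1
Ellipse, center (4, -5), major axis vertical; a² = 16, b² = 12.
Latus rectum length = 2b²/a = 2·12/4 = 6.

6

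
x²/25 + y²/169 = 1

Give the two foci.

(0, -12) and (0, 12)

Center (0, 0). The larger denominator 169 sits under the y-term, so the major axis is vertical; a² = 169, b² = 25.
c² = a² - b² = 169 - 25 = 144, so c = 12.
Foci lie on the vertical axis through the center: (h, k ± c).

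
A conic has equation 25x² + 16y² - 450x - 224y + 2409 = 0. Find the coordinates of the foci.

Collect terms: 25(x² - 18x) + 16(y² - 14y) = -2409
Complete the square in x and y: 25(x - 9)² + 16(y - 7)² = -2409 + 2025 + 784 = 400
Divide by 400: (x - 9)²/16 + (y - 7)²/25 = 1
Ellipse, center (9, 7), major axis vertical; a² = 25, b² = 16.
c² = a² - b² = 25 - 16 = 9, so c = 3.
Foci lie on the vertical axis through the center: (h, k ± c).

(9, 4) and (9, 10)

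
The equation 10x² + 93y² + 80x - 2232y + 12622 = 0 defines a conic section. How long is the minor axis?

2√10

Group the x- and y-terms: 10(x² + 8x) + 93(y² - 24y) = -12622
10(x + 4)² + 93(y - 12)² = -12622 + 160 + 13392 = 930
Dividing both sides by 930: (x + 4)²/93 + (y - 12)²/10 = 1
Ellipse, center (-4, 12), major axis horizontal; a² = 93, b² = 10.
b² = 10 so b = √10; the minor axis has length 2b = 2√10.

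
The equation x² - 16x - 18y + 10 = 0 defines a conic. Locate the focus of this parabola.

Only x is squared. Complete the square in x: (x - 8)² = 18(y + 3).
Vertex (8, -3); 4p = 18 so p = 9/2. Opens up.
Focus is p units from the vertex along the axis: (h, k + p).

(8, 3/2)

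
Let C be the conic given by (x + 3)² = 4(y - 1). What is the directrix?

Vertex (-3, 1); 4p = 4 so p = 1. Opens up.
Directrix is the horizontal line y = k − p = 1 − (1) = 0.

y = 0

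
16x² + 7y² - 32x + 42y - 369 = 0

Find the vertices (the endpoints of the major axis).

Collect terms: 16(x² - 2x) + 7(y² + 6y) = 369
16(x - 1)² + 7(y + 3)² = 369 + 16 + 63 = 448
Divide by 448: (x - 1)²/28 + (y + 3)²/64 = 1
Ellipse, center (1, -3), major axis vertical; a² = 64, b² = 28.
a = 8. Vertices at (h, k ± a).

(1, -11) and (1, 5)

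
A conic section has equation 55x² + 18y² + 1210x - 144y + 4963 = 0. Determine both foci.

(-11, 4 - √74) and (-11, 4 + √74)

Collect terms: 55(x² + 22x) + 18(y² - 8y) = -4963
55(x + 11)² + 18(y - 4)² = -4963 + 6655 + 288 = 1980
Divide by 1980: (x + 11)²/36 + (y - 4)²/110 = 1
Ellipse, center (-11, 4), major axis vertical; a² = 110, b² = 36.
c² = a² - b² = 110 - 36 = 74, so c = √74.
Foci lie on the vertical axis through the center: (h, k ± c).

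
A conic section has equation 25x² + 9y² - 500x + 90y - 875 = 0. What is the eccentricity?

Collect terms: 25(x² - 20x) + 9(y² + 10y) = 875
Completing the square gives 25(x - 10)² + 9(y + 5)² = 875 + 2500 + 225 = 3600.
Dividing both sides by 3600: (x - 10)²/144 + (y + 5)²/400 = 1
Ellipse, center (10, -5), major axis vertical; a² = 400, b² = 144.
c² = a² - b² = 256, so c = 16.
e = c/a = 16/20 = 4/5.

e = 4/5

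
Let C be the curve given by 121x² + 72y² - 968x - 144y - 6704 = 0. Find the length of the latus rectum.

Collect terms: 121(x² - 8x) + 72(y² - 2y) = 6704
121(x - 4)² + 72(y - 1)² = 6704 + 1936 + 72 = 8712
Divide by 8712: (x - 4)²/72 + (y - 1)²/121 = 1
Ellipse, center (4, 1), major axis vertical; a² = 121, b² = 72.
Latus rectum length = 2b²/a = 2·72/11 = 144/11.

144/11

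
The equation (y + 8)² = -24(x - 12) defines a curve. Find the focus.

(6, -8)

Vertex (12, -8); 4p = -24 so p = -6. Opens left.
Focus is p units from the vertex along the axis: (h + p, k).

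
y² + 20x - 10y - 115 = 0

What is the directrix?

Only y is squared. Complete the square in y: (y - 5)² = -20(x - 7).
Vertex (7, 5); 4p = -20 so p = -5. Opens left.
Directrix is the vertical line x = h − p = 7 − (-5) = 12.

x = 12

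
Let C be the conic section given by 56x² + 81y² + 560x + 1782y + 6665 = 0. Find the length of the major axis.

18

Group the x- and y-terms: 56(x² + 10x) + 81(y² + 22y) = -6665
Completing the square gives 56(x + 5)² + 81(y + 11)² = -6665 + 1400 + 9801 = 4536.
Divide through by 4536 to get (x + 5)²/81 + (y + 11)²/56 = 1.
Ellipse, center (-5, -11), major axis horizontal; a² = 81, b² = 56.
a² = 81 so a = 9; the major axis has length 2a = 18.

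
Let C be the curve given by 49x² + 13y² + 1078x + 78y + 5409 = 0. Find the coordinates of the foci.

49(x² + 22x) + 13(y² + 6y) = -5409
49(x + 11)² + 13(y + 3)² = -5409 + 5929 + 117 = 637
Divide through by 637 to get (x + 11)²/13 + (y + 3)²/49 = 1.
Ellipse, center (-11, -3), major axis vertical; a² = 49, b² = 13.
c² = a² - b² = 49 - 13 = 36, so c = 6.
Foci lie on the vertical axis through the center: (h, k ± c).

(-11, -9) and (-11, 3)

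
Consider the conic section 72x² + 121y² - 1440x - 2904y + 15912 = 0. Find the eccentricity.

Rearranging, 72(x² - 20x) + 121(y² - 24y) = -15912.
Complete the square: 72(x - 10)² + 121(y - 12)² = -15912 + 7200 + 17424 = 8712
Dividing both sides by 8712: (x - 10)²/121 + (y - 12)²/72 = 1
Ellipse, center (10, 12), major axis horizontal; a² = 121, b² = 72.
c² = a² - b² = 49, so c = 7.
e = c/a = 7/11.

e = 7/11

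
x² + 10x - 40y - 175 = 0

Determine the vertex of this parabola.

(-5, -5)

Only x is squared. Complete the square in x: (x + 5)² = 40(y + 5).
Vertex (-5, -5); 4p = 40 so p = 10. Opens up.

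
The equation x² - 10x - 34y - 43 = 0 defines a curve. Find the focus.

(5, 13/2)

Only x is squared. Complete the square in x: (x - 5)² = 34(y + 2).
Vertex (5, -2); 4p = 34 so p = 17/2. Opens up.
Focus is p units from the vertex along the axis: (h, k + p).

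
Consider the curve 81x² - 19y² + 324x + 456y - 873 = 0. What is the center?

(-2, 12)

81(x² + 4x) -19(y² - 24y) = 873
Complete the square in x and y: 81(x + 2)² -19(y - 12)² = 873 + 324 - 2736 = -1539
Dividing both sides by -1539: (y - 12)²/81 - (x + 2)²/19 = 1
Hyperbola with center (-2, 12).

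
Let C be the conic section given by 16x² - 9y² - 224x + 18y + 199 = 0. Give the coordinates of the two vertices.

(1, 1) and (13, 1)

Collect terms: 16(x² - 14x) -9(y² - 2y) = -199
Completing the square gives 16(x - 7)² -9(y - 1)² = -199 + 784 - 9 = 576.
Dividing both sides by 576: (x - 7)²/36 - (y - 1)²/64 = 1
Hyperbola, center (7, 1), transverse axis horizontal; a² = 36, b² = 64.
a = 6. Vertices at (h ± a, k).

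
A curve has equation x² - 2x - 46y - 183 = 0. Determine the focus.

Only x is squared. Complete the square in x: (x - 1)² = 46(y + 4).
Vertex (1, -4); 4p = 46 so p = 23/2. Opens up.
Focus is p units from the vertex along the axis: (h, k + p).

(1, 15/2)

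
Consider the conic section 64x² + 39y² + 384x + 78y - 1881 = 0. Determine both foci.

Rearranging, 64(x² + 6x) + 39(y² + 2y) = 1881.
Complete the square: 64(x + 3)² + 39(y + 1)² = 1881 + 576 + 39 = 2496
Divide by 2496: (x + 3)²/39 + (y + 1)²/64 = 1
Ellipse, center (-3, -1), major axis vertical; a² = 64, b² = 39.
c² = a² - b² = 64 - 39 = 25, so c = 5.
Foci lie on the vertical axis through the center: (h, k ± c).

(-3, -6) and (-3, 4)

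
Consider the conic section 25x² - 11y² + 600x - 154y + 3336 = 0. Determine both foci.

(-12, -13) and (-12, -1)

Rearranging, 25(x² + 24x) -11(y² + 14y) = -3336.
Completing the square gives 25(x + 12)² -11(y + 7)² = -3336 + 3600 - 539 = -275.
Divide by -275: (y + 7)²/25 - (x + 12)²/11 = 1
Hyperbola, center (-12, -7), transverse axis vertical; a² = 25, b² = 11.
c² = a² + b² = 25 + 11 = 36, so c = 6.
Foci lie on the vertical axis through the center: (h, k ± c).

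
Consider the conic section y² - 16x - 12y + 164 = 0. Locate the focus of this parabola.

Only y is squared. Complete the square in y: (y - 6)² = 16(x - 8).
Vertex (8, 6); 4p = 16 so p = 4. Opens right.
Focus is p units from the vertex along the axis: (h + p, k).

(12, 6)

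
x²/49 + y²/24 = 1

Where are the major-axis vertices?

(-7, 0) and (7, 0)

Center (0, 0). The larger denominator 49 sits under the x-term, so the major axis is horizontal; a² = 49, b² = 24.
a = 7. Vertices at (h ± a, k).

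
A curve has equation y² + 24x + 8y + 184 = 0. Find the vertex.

Only y is squared. Complete the square in y: (y + 4)² = -24(x + 7).
Vertex (-7, -4); 4p = -24 so p = -6. Opens left.

(-7, -4)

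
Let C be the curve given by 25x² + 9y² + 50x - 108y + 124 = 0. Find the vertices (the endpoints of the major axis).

25(x² + 2x) + 9(y² - 12y) = -124
Complete the square in x and y: 25(x + 1)² + 9(y - 6)² = -124 + 25 + 324 = 225
Dividing both sides by 225: (x + 1)²/9 + (y - 6)²/25 = 1
Ellipse, center (-1, 6), major axis vertical; a² = 25, b² = 9.
a = 5. Vertices at (h, k ± a).

(-1, 1) and (-1, 11)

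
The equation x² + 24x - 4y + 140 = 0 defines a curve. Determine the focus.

(-12, 0)

Only x is squared. Complete the square in x: (x + 12)² = 4(y + 1).
Vertex (-12, -1); 4p = 4 so p = 1. Opens up.
Focus is p units from the vertex along the axis: (h, k + p).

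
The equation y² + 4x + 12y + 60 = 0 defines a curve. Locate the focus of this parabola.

(-7, -6)

Only y is squared. Complete the square in y: (y + 6)² = -4(x + 6).
Vertex (-6, -6); 4p = -4 so p = -1. Opens left.
Focus is p units from the vertex along the axis: (h + p, k).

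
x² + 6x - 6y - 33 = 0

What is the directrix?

Only x is squared. Complete the square in x: (x + 3)² = 6(y + 7).
Vertex (-3, -7); 4p = 6 so p = 3/2. Opens up.
Directrix is the horizontal line y = k − p = -7 − (3/2) = -17/2.

y = -17/2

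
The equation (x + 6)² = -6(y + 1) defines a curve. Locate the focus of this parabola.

Vertex (-6, -1); 4p = -6 so p = -3/2. Opens down.
Focus is p units from the vertex along the axis: (h, k + p).

(-6, -5/2)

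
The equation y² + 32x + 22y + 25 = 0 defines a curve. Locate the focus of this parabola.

Only y is squared. Complete the square in y: (y + 11)² = -32(x - 3).
Vertex (3, -11); 4p = -32 so p = -8. Opens left.
Focus is p units from the vertex along the axis: (h + p, k).

(-5, -11)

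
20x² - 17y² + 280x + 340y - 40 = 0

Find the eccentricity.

Group: 20(x² + 14x) -17(y² - 20y) = 40
Complete the square in x and y: 20(x + 7)² -17(y - 10)² = 40 + 980 - 1700 = -680
Divide through by -680 to get (y - 10)²/40 - (x + 7)²/34 = 1.
Hyperbola, center (-7, 10), transverse axis vertical; a² = 40, b² = 34.
c² = a² + b² = 74, so c = √74.
e = c/a = √74/2√10 = √185/10.

e = √185/10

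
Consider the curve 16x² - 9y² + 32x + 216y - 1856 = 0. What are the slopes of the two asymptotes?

Group: 16(x² + 2x) -9(y² - 24y) = 1856
16(x + 1)² -9(y - 12)² = 1856 + 16 - 1296 = 576
Divide through by 576 to get (x + 1)²/36 - (y - 12)²/64 = 1.
Hyperbola, center (-1, 12), transverse axis horizontal; a² = 36, b² = 64.
For a horizontal hyperbola the asymptotes have slope ±b/a.
Here that is ±8/6 = ±4/3.

4/3 and -4/3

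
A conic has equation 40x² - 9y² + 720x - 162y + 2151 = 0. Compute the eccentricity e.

e = 7/3

Rearranging, 40(x² + 18x) -9(y² + 18y) = -2151.
Complete the square in x and y: 40(x + 9)² -9(y + 9)² = -2151 + 3240 - 729 = 360
Divide by 360: (x + 9)²/9 - (y + 9)²/40 = 1
Hyperbola, center (-9, -9), transverse axis horizontal; a² = 9, b² = 40.
c² = a² + b² = 49, so c = 7.
e = c/a = 7/3.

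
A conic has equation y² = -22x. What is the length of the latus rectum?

22

Vertex (0, 0); 4p = -22 so p = -11/2. Opens left.
Latus rectum length = |4p| = 22.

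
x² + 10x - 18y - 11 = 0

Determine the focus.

(-5, 5/2)

Only x is squared. Complete the square in x: (x + 5)² = 18(y + 2).
Vertex (-5, -2); 4p = 18 so p = 9/2. Opens up.
Focus is p units from the vertex along the axis: (h, k + p).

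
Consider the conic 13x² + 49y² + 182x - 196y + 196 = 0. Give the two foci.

(-13, 2) and (-1, 2)

Group the x- and y-terms: 13(x² + 14x) + 49(y² - 4y) = -196
Complete the square in x and y: 13(x + 7)² + 49(y - 2)² = -196 + 637 + 196 = 637
Divide through by 637 to get (x + 7)²/49 + (y - 2)²/13 = 1.
Ellipse, center (-7, 2), major axis horizontal; a² = 49, b² = 13.
c² = a² - b² = 49 - 13 = 36, so c = 6.
Foci lie on the horizontal axis through the center: (h ± c, k).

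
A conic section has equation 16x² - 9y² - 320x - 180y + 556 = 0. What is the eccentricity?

e = 5/3

Collect terms: 16(x² - 20x) -9(y² + 20y) = -556
Completing the square gives 16(x - 10)² -9(y + 10)² = -556 + 1600 - 900 = 144.
Divide by 144: (x - 10)²/9 - (y + 10)²/16 = 1
Hyperbola, center (10, -10), transverse axis horizontal; a² = 9, b² = 16.
c² = a² + b² = 25, so c = 5.
e = c/a = 5/3.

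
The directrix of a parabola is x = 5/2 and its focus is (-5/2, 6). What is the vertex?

The vertex is the midpoint between the focus and the directrix along the axis of symmetry.
Axis is horizontal (directrix is vertical). Vertex x-coordinate = (-5/2 + 5/2)/2 = 0; y-coordinate = 6.

(0, 6)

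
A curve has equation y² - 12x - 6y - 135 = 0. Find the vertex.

Only y is squared. Complete the square in y: (y - 3)² = 12(x + 12).
Vertex (-12, 3); 4p = 12 so p = 3. Opens right.

(-12, 3)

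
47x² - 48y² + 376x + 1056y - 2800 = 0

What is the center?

47(x² + 8x) -48(y² - 22y) = 2800
Completing the square gives 47(x + 4)² -48(y - 11)² = 2800 + 752 - 5808 = -2256.
Divide by -2256: (y - 11)²/47 - (x + 4)²/48 = 1
Hyperbola with center (-4, 11).

(-4, 11)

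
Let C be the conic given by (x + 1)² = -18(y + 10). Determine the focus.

(-1, -29/2)

Vertex (-1, -10); 4p = -18 so p = -9/2. Opens down.
Focus is p units from the vertex along the axis: (h, k + p).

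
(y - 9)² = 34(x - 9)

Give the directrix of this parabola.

x = 1/2

Vertex (9, 9); 4p = 34 so p = 17/2. Opens right.
Directrix is the vertical line x = h − p = 9 − (17/2) = 1/2.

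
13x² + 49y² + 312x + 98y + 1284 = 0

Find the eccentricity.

e = 6/7

Group the x- and y-terms: 13(x² + 24x) + 49(y² + 2y) = -1284
Completing the square gives 13(x + 12)² + 49(y + 1)² = -1284 + 1872 + 49 = 637.
Dividing both sides by 637: (x + 12)²/49 + (y + 1)²/13 = 1
Ellipse, center (-12, -1), major axis horizontal; a² = 49, b² = 13.
c² = a² - b² = 36, so c = 6.
e = c/a = 6/7.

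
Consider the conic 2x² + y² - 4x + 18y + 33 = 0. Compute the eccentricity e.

2(x² - 2x) + (y² + 18y) = -33
Completing the square gives 2(x - 1)² + (y + 9)² = -33 + 2 + 81 = 50.
Divide through by 50 to get (x - 1)²/25 + (y + 9)²/50 = 1.
Ellipse, center (1, -9), major axis vertical; a² = 50, b² = 25.
c² = a² - b² = 25, so c = 5.
e = c/a = 5/5√2 = √2/2.

e = √2/2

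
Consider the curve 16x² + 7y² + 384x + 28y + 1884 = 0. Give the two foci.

16(x² + 24x) + 7(y² + 4y) = -1884
16(x + 12)² + 7(y + 2)² = -1884 + 2304 + 28 = 448
Divide by 448: (x + 12)²/28 + (y + 2)²/64 = 1
Ellipse, center (-12, -2), major axis vertical; a² = 64, b² = 28.
c² = a² - b² = 64 - 28 = 36, so c = 6.
Foci lie on the vertical axis through the center: (h, k ± c).

(-12, -8) and (-12, 4)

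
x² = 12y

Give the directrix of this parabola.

Vertex (0, 0); 4p = 12 so p = 3. Opens up.
Directrix is the horizontal line y = k − p = 0 − (3) = -3.

y = -3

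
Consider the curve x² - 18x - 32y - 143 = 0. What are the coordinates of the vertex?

(9, -7)

Only x is squared. Complete the square in x: (x - 9)² = 32(y + 7).
Vertex (9, -7); 4p = 32 so p = 8. Opens up.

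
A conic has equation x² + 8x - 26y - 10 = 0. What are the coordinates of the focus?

(-4, 11/2)

Only x is squared. Complete the square in x: (x + 4)² = 26(y + 1).
Vertex (-4, -1); 4p = 26 so p = 13/2. Opens up.
Focus is p units from the vertex along the axis: (h, k + p).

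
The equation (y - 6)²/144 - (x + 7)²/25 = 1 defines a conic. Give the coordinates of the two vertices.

(-7, -6) and (-7, 18)

Center (-7, 6). The positive term is the y-term, so the transverse axis is vertical; a² = 144, b² = 25.
a = 12. Vertices at (h, k ± a).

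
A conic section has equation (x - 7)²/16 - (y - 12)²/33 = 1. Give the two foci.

Center (7, 12). The positive term is the x-term, so the transverse axis is horizontal; a² = 16, b² = 33.
c² = a² + b² = 16 + 33 = 49, so c = 7.
Foci lie on the horizontal axis through the center: (h ± c, k).

(0, 12) and (14, 12)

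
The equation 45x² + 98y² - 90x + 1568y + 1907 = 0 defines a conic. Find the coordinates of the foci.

Group the x- and y-terms: 45(x² - 2x) + 98(y² + 16y) = -1907
Complete the square: 45(x - 1)² + 98(y + 8)² = -1907 + 45 + 6272 = 4410
Dividing both sides by 4410: (x - 1)²/98 + (y + 8)²/45 = 1
Ellipse, center (1, -8), major axis horizontal; a² = 98, b² = 45.
c² = a² - b² = 98 - 45 = 53, so c = √53.
Foci lie on the horizontal axis through the center: (h ± c, k).

(1 - √53, -8) and (1 + √53, -8)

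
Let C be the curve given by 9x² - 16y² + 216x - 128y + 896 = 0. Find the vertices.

Group the x- and y-terms: 9(x² + 24x) -16(y² + 8y) = -896
Complete the square: 9(x + 12)² -16(y + 4)² = -896 + 1296 - 256 = 144
Dividing both sides by 144: (x + 12)²/16 - (y + 4)²/9 = 1
Hyperbola, center (-12, -4), transverse axis horizontal; a² = 16, b² = 9.
a = 4. Vertices at (h ± a, k).

(-16, -4) and (-8, -4)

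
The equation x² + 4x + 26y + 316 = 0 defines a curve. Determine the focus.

(-2, -37/2)

Only x is squared. Complete the square in x: (x + 2)² = -26(y + 12).
Vertex (-2, -12); 4p = -26 so p = -13/2. Opens down.
Focus is p units from the vertex along the axis: (h, k + p).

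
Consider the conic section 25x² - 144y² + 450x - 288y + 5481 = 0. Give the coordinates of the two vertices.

(-9, -6) and (-9, 4)

Group: 25(x² + 18x) -144(y² + 2y) = -5481
25(x + 9)² -144(y + 1)² = -5481 + 2025 - 144 = -3600
Divide through by -3600 to get (y + 1)²/25 - (x + 9)²/144 = 1.
Hyperbola, center (-9, -1), transverse axis vertical; a² = 25, b² = 144.
a = 5. Vertices at (h, k ± a).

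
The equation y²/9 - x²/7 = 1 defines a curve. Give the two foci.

(0, -4) and (0, 4)

Center (0, 0). The positive term is the y-term, so the transverse axis is vertical; a² = 9, b² = 7.
c² = a² + b² = 9 + 7 = 16, so c = 4.
Foci lie on the vertical axis through the center: (h, k ± c).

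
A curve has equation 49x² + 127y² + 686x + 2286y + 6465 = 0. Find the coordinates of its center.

Collect terms: 49(x² + 14x) + 127(y² + 18y) = -6465
Completing the square gives 49(x + 7)² + 127(y + 9)² = -6465 + 2401 + 10287 = 6223.
Divide by 6223: (x + 7)²/127 + (y + 9)²/49 = 1
Ellipse with center (-7, -9).

(-7, -9)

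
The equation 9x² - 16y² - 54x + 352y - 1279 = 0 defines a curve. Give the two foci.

(3, 1) and (3, 21)

Group the x- and y-terms: 9(x² - 6x) -16(y² - 22y) = 1279
Complete the square: 9(x - 3)² -16(y - 11)² = 1279 + 81 - 1936 = -576
Divide through by -576 to get (y - 11)²/36 - (x - 3)²/64 = 1.
Hyperbola, center (3, 11), transverse axis vertical; a² = 36, b² = 64.
c² = a² + b² = 36 + 64 = 100, so c = 10.
Foci lie on the vertical axis through the center: (h, k ± c).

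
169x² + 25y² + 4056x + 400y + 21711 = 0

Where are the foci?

(-12, -20) and (-12, 4)

169(x² + 24x) + 25(y² + 16y) = -21711
Completing the square gives 169(x + 12)² + 25(y + 8)² = -21711 + 24336 + 1600 = 4225.
Dividing both sides by 4225: (x + 12)²/25 + (y + 8)²/169 = 1
Ellipse, center (-12, -8), major axis vertical; a² = 169, b² = 25.
c² = a² - b² = 169 - 25 = 144, so c = 12.
Foci lie on the vertical axis through the center: (h, k ± c).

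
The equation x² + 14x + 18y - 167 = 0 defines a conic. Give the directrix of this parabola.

y = 33/2

Only x is squared. Complete the square in x: (x + 7)² = -18(y - 12).
Vertex (-7, 12); 4p = -18 so p = -9/2. Opens down.
Directrix is the horizontal line y = k − p = 12 − (-9/2) = 33/2.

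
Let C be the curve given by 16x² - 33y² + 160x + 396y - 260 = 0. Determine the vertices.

Group: 16(x² + 10x) -33(y² - 12y) = 260
Completing the square gives 16(x + 5)² -33(y - 6)² = 260 + 400 - 1188 = -528.
Divide through by -528 to get (y - 6)²/16 - (x + 5)²/33 = 1.
Hyperbola, center (-5, 6), transverse axis vertical; a² = 16, b² = 33.
a = 4. Vertices at (h, k ± a).

(-5, 2) and (-5, 10)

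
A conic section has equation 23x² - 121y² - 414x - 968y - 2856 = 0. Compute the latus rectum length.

Collect terms: 23(x² - 18x) -121(y² + 8y) = 2856
Complete the square: 23(x - 9)² -121(y + 4)² = 2856 + 1863 - 1936 = 2783
Divide by 2783: (x - 9)²/121 - (y + 4)²/23 = 1
Hyperbola, center (9, -4), transverse axis horizontal; a² = 121, b² = 23.
Latus rectum length = 2b²/a = 2·23/11 = 46/11.

46/11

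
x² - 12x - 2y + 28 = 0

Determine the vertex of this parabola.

(6, -4)

Only x is squared. Complete the square in x: (x - 6)² = 2(y + 4).
Vertex (6, -4); 4p = 2 so p = 1/2. Opens up.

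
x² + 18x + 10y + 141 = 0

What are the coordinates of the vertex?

(-9, -6)

Only x is squared. Complete the square in x: (x + 9)² = -10(y + 6).
Vertex (-9, -6); 4p = -10 so p = -5/2. Opens down.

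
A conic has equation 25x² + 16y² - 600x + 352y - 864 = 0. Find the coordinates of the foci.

Collect terms: 25(x² - 24x) + 16(y² + 22y) = 864
25(x - 12)² + 16(y + 11)² = 864 + 3600 + 1936 = 6400
Dividing both sides by 6400: (x - 12)²/256 + (y + 11)²/400 = 1
Ellipse, center (12, -11), major axis vertical; a² = 400, b² = 256.
c² = a² - b² = 400 - 256 = 144, so c = 12.
Foci lie on the vertical axis through the center: (h, k ± c).

(12, -23) and (12, 1)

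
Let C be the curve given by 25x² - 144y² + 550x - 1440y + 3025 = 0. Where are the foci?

Rearranging, 25(x² + 22x) -144(y² + 10y) = -3025.
Complete the square in x and y: 25(x + 11)² -144(y + 5)² = -3025 + 3025 - 3600 = -3600
Dividing both sides by -3600: (y + 5)²/25 - (x + 11)²/144 = 1
Hyperbola, center (-11, -5), transverse axis vertical; a² = 25, b² = 144.
c² = a² + b² = 25 + 144 = 169, so c = 13.
Foci lie on the vertical axis through the center: (h, k ± c).

(-11, -18) and (-11, 8)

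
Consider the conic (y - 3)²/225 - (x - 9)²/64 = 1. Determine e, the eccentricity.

e = 17/15

Center (9, 3). The positive term is the y-term, so the transverse axis is vertical; a² = 225, b² = 64.
c² = a² + b² = 289, so c = 17.
e = c/a = 17/15.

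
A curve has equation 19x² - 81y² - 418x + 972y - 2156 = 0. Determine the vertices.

(2, 6) and (20, 6)

Group the x- and y-terms: 19(x² - 22x) -81(y² - 12y) = 2156
19(x - 11)² -81(y - 6)² = 2156 + 2299 - 2916 = 1539
Divide by 1539: (x - 11)²/81 - (y - 6)²/19 = 1
Hyperbola, center (11, 6), transverse axis horizontal; a² = 81, b² = 19.
a = 9. Vertices at (h ± a, k).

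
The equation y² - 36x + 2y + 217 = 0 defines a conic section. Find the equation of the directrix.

Only y is squared. Complete the square in y: (y + 1)² = 36(x - 6).
Vertex (6, -1); 4p = 36 so p = 9. Opens right.
Directrix is the vertical line x = h − p = 6 − (9) = -3.

x = -3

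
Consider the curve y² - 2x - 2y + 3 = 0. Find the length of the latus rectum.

Only y is squared. Complete the square in y: (y - 1)² = 2(x - 1).
Vertex (1, 1); 4p = 2 so p = 1/2. Opens right.
Latus rectum length = |4p| = 2.

2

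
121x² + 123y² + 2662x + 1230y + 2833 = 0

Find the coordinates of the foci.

Rearranging, 121(x² + 22x) + 123(y² + 10y) = -2833.
Complete the square: 121(x + 11)² + 123(y + 5)² = -2833 + 14641 + 3075 = 14883
Dividing both sides by 14883: (x + 11)²/123 + (y + 5)²/121 = 1
Ellipse, center (-11, -5), major axis horizontal; a² = 123, b² = 121.
c² = a² - b² = 123 - 121 = 2, so c = √2.
Foci lie on the horizontal axis through the center: (h ± c, k).

(-11 - √2, -5) and (-11 + √2, -5)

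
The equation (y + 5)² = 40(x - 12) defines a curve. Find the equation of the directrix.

Vertex (12, -5); 4p = 40 so p = 10. Opens right.
Directrix is the vertical line x = h − p = 12 − (10) = 2.

x = 2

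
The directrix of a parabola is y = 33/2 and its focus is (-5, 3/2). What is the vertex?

(-5, 9)

The vertex is the midpoint between the focus and the directrix along the axis of symmetry.
Axis is vertical (directrix is horizontal). Vertex y-coordinate = (3/2 + 33/2)/2 = 9; x-coordinate = -5.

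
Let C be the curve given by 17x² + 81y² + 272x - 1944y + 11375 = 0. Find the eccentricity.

Group the x- and y-terms: 17(x² + 16x) + 81(y² - 24y) = -11375
Complete the square: 17(x + 8)² + 81(y - 12)² = -11375 + 1088 + 11664 = 1377
Divide through by 1377 to get (x + 8)²/81 + (y - 12)²/17 = 1.
Ellipse, center (-8, 12), major axis horizontal; a² = 81, b² = 17.
c² = a² - b² = 64, so c = 8.
e = c/a = 8/9.

e = 8/9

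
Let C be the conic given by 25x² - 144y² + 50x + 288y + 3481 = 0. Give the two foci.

25(x² + 2x) -144(y² - 2y) = -3481
Complete the square: 25(x + 1)² -144(y - 1)² = -3481 + 25 - 144 = -3600
Dividing both sides by -3600: (y - 1)²/25 - (x + 1)²/144 = 1
Hyperbola, center (-1, 1), transverse axis vertical; a² = 25, b² = 144.
c² = a² + b² = 25 + 144 = 169, so c = 13.
Foci lie on the vertical axis through the center: (h, k ± c).

(-1, -12) and (-1, 14)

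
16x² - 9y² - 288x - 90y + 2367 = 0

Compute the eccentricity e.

Collect terms: 16(x² - 18x) -9(y² + 10y) = -2367
Complete the square in x and y: 16(x - 9)² -9(y + 5)² = -2367 + 1296 - 225 = -1296
Divide through by -1296 to get (y + 5)²/144 - (x - 9)²/81 = 1.
Hyperbola, center (9, -5), transverse axis vertical; a² = 144, b² = 81.
c² = a² + b² = 225, so c = 15.
e = c/a = 15/12 = 5/4.

e = 5/4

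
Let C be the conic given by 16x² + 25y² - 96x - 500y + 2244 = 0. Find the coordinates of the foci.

(0, 10) and (6, 10)

16(x² - 6x) + 25(y² - 20y) = -2244
Complete the square in x and y: 16(x - 3)² + 25(y - 10)² = -2244 + 144 + 2500 = 400
Dividing both sides by 400: (x - 3)²/25 + (y - 10)²/16 = 1
Ellipse, center (3, 10), major axis horizontal; a² = 25, b² = 16.
c² = a² - b² = 25 - 16 = 9, so c = 3.
Foci lie on the horizontal axis through the center: (h ± c, k).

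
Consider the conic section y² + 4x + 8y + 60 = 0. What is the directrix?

x = -10

Only y is squared. Complete the square in y: (y + 4)² = -4(x + 11).
Vertex (-11, -4); 4p = -4 so p = -1. Opens left.
Directrix is the vertical line x = h − p = -11 − (-1) = -10.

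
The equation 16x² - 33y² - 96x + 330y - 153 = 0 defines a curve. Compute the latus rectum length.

33/2

Group the x- and y-terms: 16(x² - 6x) -33(y² - 10y) = 153
Complete the square in x and y: 16(x - 3)² -33(y - 5)² = 153 + 144 - 825 = -528
Divide through by -528 to get (y - 5)²/16 - (x - 3)²/33 = 1.
Hyperbola, center (3, 5), transverse axis vertical; a² = 16, b² = 33.
Latus rectum length = 2b²/a = 2·33/4 = 33/2.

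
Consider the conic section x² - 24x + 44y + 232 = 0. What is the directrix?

y = 9

Only x is squared. Complete the square in x: (x - 12)² = -44(y + 2).
Vertex (12, -2); 4p = -44 so p = -11. Opens down.
Directrix is the horizontal line y = k − p = -2 − (-11) = 9.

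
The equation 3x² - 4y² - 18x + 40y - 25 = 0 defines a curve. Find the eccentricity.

Collect terms: 3(x² - 6x) -4(y² - 10y) = 25
Completing the square gives 3(x - 3)² -4(y - 5)² = 25 + 27 - 100 = -48.
Divide through by -48 to get (y - 5)²/12 - (x - 3)²/16 = 1.
Hyperbola, center (3, 5), transverse axis vertical; a² = 12, b² = 16.
c² = a² + b² = 28, so c = 2√7.
e = c/a = 2√7/2√3 = √21/3.

e = √21/3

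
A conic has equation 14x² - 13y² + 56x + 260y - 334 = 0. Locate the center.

(-2, 10)

14(x² + 4x) -13(y² - 20y) = 334
Complete the square in x and y: 14(x + 2)² -13(y - 10)² = 334 + 56 - 1300 = -910
Dividing both sides by -910: (y - 10)²/70 - (x + 2)²/65 = 1
Hyperbola with center (-2, 10).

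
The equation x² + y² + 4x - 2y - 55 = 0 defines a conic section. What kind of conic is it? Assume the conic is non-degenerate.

No xy term. Coefficients of x² and y² are A = 1, C = 1.
A = C (same sign) ⇒ circle.

circle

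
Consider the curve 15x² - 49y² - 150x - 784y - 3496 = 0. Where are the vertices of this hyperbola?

(-2, -8) and (12, -8)

15(x² - 10x) -49(y² + 16y) = 3496
Complete the square in x and y: 15(x - 5)² -49(y + 8)² = 3496 + 375 - 3136 = 735
Dividing both sides by 735: (x - 5)²/49 - (y + 8)²/15 = 1
Hyperbola, center (5, -8), transverse axis horizontal; a² = 49, b² = 15.
a = 7. Vertices at (h ± a, k).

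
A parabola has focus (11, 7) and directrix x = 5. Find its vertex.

The vertex is the midpoint between the focus and the directrix along the axis of symmetry.
Axis is horizontal (directrix is vertical). Vertex x-coordinate = (11 + 5)/2 = 8; y-coordinate = 7.

(8, 7)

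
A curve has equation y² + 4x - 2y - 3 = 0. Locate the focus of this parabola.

(0, 1)

Only y is squared. Complete the square in y: (y - 1)² = -4(x - 1).
Vertex (1, 1); 4p = -4 so p = -1. Opens left.
Focus is p units from the vertex along the axis: (h + p, k).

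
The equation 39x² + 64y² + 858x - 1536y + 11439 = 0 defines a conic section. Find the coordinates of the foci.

39(x² + 22x) + 64(y² - 24y) = -11439
Complete the square in x and y: 39(x + 11)² + 64(y - 12)² = -11439 + 4719 + 9216 = 2496
Dividing both sides by 2496: (x + 11)²/64 + (y - 12)²/39 = 1
Ellipse, center (-11, 12), major axis horizontal; a² = 64, b² = 39.
c² = a² - b² = 64 - 39 = 25, so c = 5.
Foci lie on the horizontal axis through the center: (h ± c, k).

(-16, 12) and (-6, 12)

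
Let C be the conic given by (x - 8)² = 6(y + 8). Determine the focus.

(8, -13/2)

Vertex (8, -8); 4p = 6 so p = 3/2. Opens up.
Focus is p units from the vertex along the axis: (h, k + p).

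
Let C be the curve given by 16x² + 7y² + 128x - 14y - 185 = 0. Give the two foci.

(-4, -5) and (-4, 7)

Rearranging, 16(x² + 8x) + 7(y² - 2y) = 185.
Complete the square in x and y: 16(x + 4)² + 7(y - 1)² = 185 + 256 + 7 = 448
Dividing both sides by 448: (x + 4)²/28 + (y - 1)²/64 = 1
Ellipse, center (-4, 1), major axis vertical; a² = 64, b² = 28.
c² = a² - b² = 64 - 28 = 36, so c = 6.
Foci lie on the vertical axis through the center: (h, k ± c).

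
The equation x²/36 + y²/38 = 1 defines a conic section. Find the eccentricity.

Center (0, 0). The larger denominator 38 sits under the y-term, so the major axis is vertical; a² = 38, b² = 36.
c² = a² - b² = 2, so c = √2.
e = c/a = √2/√38 = √19/19.

e = √19/19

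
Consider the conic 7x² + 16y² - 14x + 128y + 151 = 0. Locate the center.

(1, -4)

Collect terms: 7(x² - 2x) + 16(y² + 8y) = -151
Complete the square: 7(x - 1)² + 16(y + 4)² = -151 + 7 + 256 = 112
Divide by 112: (x - 1)²/16 + (y + 4)²/7 = 1
Ellipse with center (1, -4).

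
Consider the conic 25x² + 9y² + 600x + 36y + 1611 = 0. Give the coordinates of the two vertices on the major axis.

Group the x- and y-terms: 25(x² + 24x) + 9(y² + 4y) = -1611
Completing the square gives 25(x + 12)² + 9(y + 2)² = -1611 + 3600 + 36 = 2025.
Divide by 2025: (x + 12)²/81 + (y + 2)²/225 = 1
Ellipse, center (-12, -2), major axis vertical; a² = 225, b² = 81.
a = 15. Vertices at (h, k ± a).

(-12, -17) and (-12, 13)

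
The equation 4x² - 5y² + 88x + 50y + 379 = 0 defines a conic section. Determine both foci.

4(x² + 22x) -5(y² - 10y) = -379
4(x + 11)² -5(y - 5)² = -379 + 484 - 125 = -20
Dividing both sides by -20: (y - 5)²/4 - (x + 11)²/5 = 1
Hyperbola, center (-11, 5), transverse axis vertical; a² = 4, b² = 5.
c² = a² + b² = 4 + 5 = 9, so c = 3.
Foci lie on the vertical axis through the center: (h, k ± c).

(-11, 2) and (-11, 8)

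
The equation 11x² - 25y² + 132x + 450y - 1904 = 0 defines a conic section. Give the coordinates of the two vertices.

(-11, 9) and (-1, 9)

Group: 11(x² + 12x) -25(y² - 18y) = 1904
11(x + 6)² -25(y - 9)² = 1904 + 396 - 2025 = 275
Dividing both sides by 275: (x + 6)²/25 - (y - 9)²/11 = 1
Hyperbola, center (-6, 9), transverse axis horizontal; a² = 25, b² = 11.
a = 5. Vertices at (h ± a, k).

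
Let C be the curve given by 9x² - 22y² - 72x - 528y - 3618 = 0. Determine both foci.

(4 - √93, -12) and (4 + √93, -12)

Collect terms: 9(x² - 8x) -22(y² + 24y) = 3618
Completing the square gives 9(x - 4)² -22(y + 12)² = 3618 + 144 - 3168 = 594.
Dividing both sides by 594: (x - 4)²/66 - (y + 12)²/27 = 1
Hyperbola, center (4, -12), transverse axis horizontal; a² = 66, b² = 27.
c² = a² + b² = 66 + 27 = 93, so c = √93.
Foci lie on the horizontal axis through the center: (h ± c, k).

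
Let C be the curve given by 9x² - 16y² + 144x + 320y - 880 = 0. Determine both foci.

(-8, 5) and (-8, 15)

Group: 9(x² + 16x) -16(y² - 20y) = 880
Complete the square in x and y: 9(x + 8)² -16(y - 10)² = 880 + 576 - 1600 = -144
Dividing both sides by -144: (y - 10)²/9 - (x + 8)²/16 = 1
Hyperbola, center (-8, 10), transverse axis vertical; a² = 9, b² = 16.
c² = a² + b² = 9 + 16 = 25, so c = 5.
Foci lie on the vertical axis through the center: (h, k ± c).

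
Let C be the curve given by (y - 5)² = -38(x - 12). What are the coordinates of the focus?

(5/2, 5)

Vertex (12, 5); 4p = -38 so p = -19/2. Opens left.
Focus is p units from the vertex along the axis: (h + p, k).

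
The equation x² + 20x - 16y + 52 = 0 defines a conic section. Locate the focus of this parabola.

(-10, 1)

Only x is squared. Complete the square in x: (x + 10)² = 16(y + 3).
Vertex (-10, -3); 4p = 16 so p = 4. Opens up.
Focus is p units from the vertex along the axis: (h, k + p).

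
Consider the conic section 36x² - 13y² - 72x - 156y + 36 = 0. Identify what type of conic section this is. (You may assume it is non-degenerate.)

No xy term. Coefficients of x² and y² are A = 36, C = -13.
A and C have opposite signs ⇒ hyperbola.

hyperbola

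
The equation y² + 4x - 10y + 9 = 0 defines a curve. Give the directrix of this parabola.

x = 5

Only y is squared. Complete the square in y: (y - 5)² = -4(x - 4).
Vertex (4, 5); 4p = -4 so p = -1. Opens left.
Directrix is the vertical line x = h − p = 4 − (-1) = 5.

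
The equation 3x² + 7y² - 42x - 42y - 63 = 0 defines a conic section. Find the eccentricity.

Collect terms: 3(x² - 14x) + 7(y² - 6y) = 63
Completing the square gives 3(x - 7)² + 7(y - 3)² = 63 + 147 + 63 = 273.
Divide through by 273 to get (x - 7)²/91 + (y - 3)²/39 = 1.
Ellipse, center (7, 3), major axis horizontal; a² = 91, b² = 39.
c² = a² - b² = 52, so c = 2√13.
e = c/a = 2√13/√91 = 2√7/7.

e = 2√7/7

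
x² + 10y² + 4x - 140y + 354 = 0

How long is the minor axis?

(x² + 4x) + 10(y² - 14y) = -354
Completing the square gives (x + 2)² + 10(y - 7)² = -354 + 4 + 490 = 140.
Dividing both sides by 140: (x + 2)²/140 + (y - 7)²/14 = 1
Ellipse, center (-2, 7), major axis horizontal; a² = 140, b² = 14.
b² = 14 so b = √14; the minor axis has length 2b = 2√14.

2√14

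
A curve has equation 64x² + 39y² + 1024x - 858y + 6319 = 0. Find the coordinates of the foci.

64(x² + 16x) + 39(y² - 22y) = -6319
Completing the square gives 64(x + 8)² + 39(y - 11)² = -6319 + 4096 + 4719 = 2496.
Divide by 2496: (x + 8)²/39 + (y - 11)²/64 = 1
Ellipse, center (-8, 11), major axis vertical; a² = 64, b² = 39.
c² = a² - b² = 64 - 39 = 25, so c = 5.
Foci lie on the vertical axis through the center: (h, k ± c).

(-8, 6) and (-8, 16)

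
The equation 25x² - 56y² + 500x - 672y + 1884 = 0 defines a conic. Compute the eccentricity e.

e = 9/5

Collect terms: 25(x² + 20x) -56(y² + 12y) = -1884
Complete the square: 25(x + 10)² -56(y + 6)² = -1884 + 2500 - 2016 = -1400
Divide through by -1400 to get (y + 6)²/25 - (x + 10)²/56 = 1.
Hyperbola, center (-10, -6), transverse axis vertical; a² = 25, b² = 56.
c² = a² + b² = 81, so c = 9.
e = c/a = 9/5.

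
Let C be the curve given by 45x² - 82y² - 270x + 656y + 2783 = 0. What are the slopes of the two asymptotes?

3√410/82 and -3√410/82

45(x² - 6x) -82(y² - 8y) = -2783
Complete the square: 45(x - 3)² -82(y - 4)² = -2783 + 405 - 1312 = -3690
Divide through by -3690 to get (y - 4)²/45 - (x - 3)²/82 = 1.
Hyperbola, center (3, 4), transverse axis vertical; a² = 45, b² = 82.
For a vertical hyperbola the asymptotes have slope ±a/b.
Here that is ±3√5/√82 = ±3√410/82.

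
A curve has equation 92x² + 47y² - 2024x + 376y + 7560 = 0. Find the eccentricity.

Group: 92(x² - 22x) + 47(y² + 8y) = -7560
Complete the square in x and y: 92(x - 11)² + 47(y + 4)² = -7560 + 11132 + 752 = 4324
Dividing both sides by 4324: (x - 11)²/47 + (y + 4)²/92 = 1
Ellipse, center (11, -4), major axis vertical; a² = 92, b² = 47.
c² = a² - b² = 45, so c = 3√5.
e = c/a = 3√5/2√23 = 3√115/46.

e = 3√115/46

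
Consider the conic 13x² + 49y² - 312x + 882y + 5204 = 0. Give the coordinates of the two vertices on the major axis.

Group: 13(x² - 24x) + 49(y² + 18y) = -5204
Complete the square: 13(x - 12)² + 49(y + 9)² = -5204 + 1872 + 3969 = 637
Divide through by 637 to get (x - 12)²/49 + (y + 9)²/13 = 1.
Ellipse, center (12, -9), major axis horizontal; a² = 49, b² = 13.
a = 7. Vertices at (h ± a, k).

(5, -9) and (19, -9)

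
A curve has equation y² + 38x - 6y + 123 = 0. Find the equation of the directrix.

Only y is squared. Complete the square in y: (y - 3)² = -38(x + 3).
Vertex (-3, 3); 4p = -38 so p = -19/2. Opens left.
Directrix is the vertical line x = h − p = -3 − (-19/2) = 13/2.

x = 13/2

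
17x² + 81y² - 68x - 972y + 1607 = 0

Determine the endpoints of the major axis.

(-7, 6) and (11, 6)

17(x² - 4x) + 81(y² - 12y) = -1607
Completing the square gives 17(x - 2)² + 81(y - 6)² = -1607 + 68 + 2916 = 1377.
Divide by 1377: (x - 2)²/81 + (y - 6)²/17 = 1
Ellipse, center (2, 6), major axis horizontal; a² = 81, b² = 17.
a = 9. Vertices at (h ± a, k).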